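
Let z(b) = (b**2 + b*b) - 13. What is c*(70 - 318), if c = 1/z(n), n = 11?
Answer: -248/229 ≈ -1.0830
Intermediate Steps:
z(b) = -13 + 2*b**2 (z(b) = (b**2 + b**2) - 13 = 2*b**2 - 13 = -13 + 2*b**2)
c = 1/229 (c = 1/(-13 + 2*11**2) = 1/(-13 + 2*121) = 1/(-13 + 242) = 1/229 ≈ 0.0043668)
c*(70 - 318) = (70 - 318)/229 = (1/229)*(-248) = -248/229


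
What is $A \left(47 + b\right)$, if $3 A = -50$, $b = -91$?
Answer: $\frac{2200}{3} \approx 733.33$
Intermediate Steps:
$A = - \frac{50}{3}$ ($A = \frac{1}{3} \left(-50\right) = - \frac{50}{3} \approx -16.667$)
$A \left(47 + b\right) = - \frac{50 \left(47 - 91\right)}{3} = \left(- \frac{50}{3}\right) \left(-44\right) = \frac{2200}{3}$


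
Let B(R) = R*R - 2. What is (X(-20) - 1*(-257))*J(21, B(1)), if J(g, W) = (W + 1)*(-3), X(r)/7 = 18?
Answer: 0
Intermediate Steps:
X(r) = 126 (X(r) = 7*18 = 126)
B(R) = -2 + R² (B(R) = R² - 2 = -2 + R²)
J(g, W) = -3 - 3*W (J(g, W) = (1 + W)*(-3) = -3 - 3*W)
(X(-20) - 1*(-257))*J(21, B(1)) = (126 - 1*(-257))*(-3 - 3*(-2 + 1²)) = (126 + 257)*(-3 - 3*(-2 + 1)) = 383*(-3 - 3*(-1)) = 383*(-3 + 3) = 383*0 = 0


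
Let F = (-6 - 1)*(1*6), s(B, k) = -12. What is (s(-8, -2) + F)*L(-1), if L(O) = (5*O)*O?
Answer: -270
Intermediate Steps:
F = -42 (F = -7*6 = -42)
L(O) = 5*O²
(s(-8, -2) + F)*L(-1) = (-12 - 42)*(5*(-1)²) = -270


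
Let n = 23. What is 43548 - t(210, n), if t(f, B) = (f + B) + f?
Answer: 43105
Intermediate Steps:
t(f, B) = B + 2*f (t(f, B) = (B + f) + f = B + 2*f)
43548 - t(210, n) = 43548 - (23 + 2*210) = 43548 - (23 + 420) = 43548 - 1*443 = 43548 - 443 = 43105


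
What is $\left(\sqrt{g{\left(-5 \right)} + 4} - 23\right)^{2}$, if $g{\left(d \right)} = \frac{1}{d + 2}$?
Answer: $\frac{\left(69 - \sqrt{33}\right)^{2}}{9} \approx 444.58$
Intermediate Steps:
$g{\left(d \right)} = \frac{1}{2 + d}$
$\left(\sqrt{g{\left(-5 \right)} + 4} - 23\right)^{2} = \left(\sqrt{\frac{1}{2 - 5} + 4} - 23\right)^{2} = \left(\sqrt{\frac{1}{-3} + 4} - 23\right)^{2} = \left(\sqrt{- \frac{1}{3} + 4} - 23\right)^{2} = \left(\sqrt{\frac{11}{3}} - 23\right)^{2} = \left(\frac{\sqrt{33}}{3} - 23\right)^{2} = \left(-23 + \frac{\sqrt{33}}{3}\right)^{2}$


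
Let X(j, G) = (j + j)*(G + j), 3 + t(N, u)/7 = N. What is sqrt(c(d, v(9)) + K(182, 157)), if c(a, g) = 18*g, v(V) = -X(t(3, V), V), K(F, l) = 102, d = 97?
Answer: sqrt(102) ≈ 10.100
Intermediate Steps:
t(N, u) = -21 + 7*N
X(j, G) = 2*j*(G + j) (X(j, G) = (2*j)*(G + j) = 2*j*(G + j))
v(V) = 0 (v(V) = -2*(-21 + 7*3)*(V + (-21 + 7*3)) = -2*(-21 + 21)*(V + (-21 + 21)) = -2*0*(V + 0) = -2*0*V = -1*0 = 0)
sqrt(c(d, v(9)) + K(182, 157)) = sqrt(18*0 + 102) = sqrt(0 + 102) = sqrt(102)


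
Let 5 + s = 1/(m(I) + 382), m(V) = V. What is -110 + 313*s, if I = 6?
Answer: -649587/388 ≈ -1674.2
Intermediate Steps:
s = -1939/388 (s = -5 + 1/(6 + 382) = -5 + 1/388 = -1939/388 ≈ -4.9974)
-110 + 313*s = -110 + 313*(-1939/388) = -110 - 606907/388 = -649587/388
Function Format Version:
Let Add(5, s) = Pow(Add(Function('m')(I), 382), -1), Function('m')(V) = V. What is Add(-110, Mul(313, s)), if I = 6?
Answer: Rational(-649587, 388) ≈ -1674.2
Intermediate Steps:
s = Rational(-1939, 388) (s = Add(-5, Pow(Add(6, 382), -1)) = Add(-5, Pow(388, -1)) = Add(-5, Rational(1, 388)) = Rational(-1939, 388) ≈ -4.9974)
Add(-110, Mul(313, s)) = Add(-110, Mul(313, Rational(-1939, 388))) = Add(-110, Rational(-606907, 388)) = Rational(-649587, 388)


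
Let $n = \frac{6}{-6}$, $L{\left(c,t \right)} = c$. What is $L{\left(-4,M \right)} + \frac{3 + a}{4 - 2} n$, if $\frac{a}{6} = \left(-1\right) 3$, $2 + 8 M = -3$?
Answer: $\frac{7}{2} \approx 3.5$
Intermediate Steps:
$M = - \frac{5}{8}$ ($M = - \frac{1}{4} + \frac{1}{8} \left(-3\right) = - \frac{1}{4} - \frac{3}{8} = - \frac{5}{8} \approx -0.625$)
$a = -18$ ($a = 6 \left(\left(-1\right) 3\right) = 6 \left(-3\right) = -18$)
$n = -1$ ($n = 6 \left(- \frac{1}{6}\right) = -1$)
$L{\left(-4,M \right)} + \frac{3 + a}{4 - 2} n = -4 + \frac{3 - 18}{4 - 2} \left(-1\right) = -4 + - \frac{15}{2} \left(-1\right) = -4 + \left(-15\right) \frac{1}{2} \left(-1\right) = -4 - - \frac{15}{2} = -4 + \frac{15}{2} = \frac{7}{2}$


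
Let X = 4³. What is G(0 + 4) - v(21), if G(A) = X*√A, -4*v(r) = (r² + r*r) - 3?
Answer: 1391/4 ≈ 347.75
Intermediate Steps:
v(r) = ¾ - r²/2 (v(r) = -((r² + r*r) - 3)/4 = -((r² + r²) - 3)/4 = -(2*r² - 3)/4 = -(-3 + 2*r²)/4 = ¾ - r²/2)
X = 64
G(A) = 64*√A
G(0 + 4) - v(21) = 64*√(0 + 4) - (¾ - ½*21²) = 64*√4 - (¾ - ½*441) = 64*2 - (¾ - 441/2) = 128 - 1*(-879/4) = 128 + 879/4 = 1391/4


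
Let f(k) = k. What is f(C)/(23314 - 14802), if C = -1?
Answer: -1/8512 ≈ -0.00011748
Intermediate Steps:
f(C)/(23314 - 14802) = -1/(23314 - 14802) = -1/8512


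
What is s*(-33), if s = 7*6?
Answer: -1386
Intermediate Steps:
s = 42
s*(-33) = 42*(-33) = -1386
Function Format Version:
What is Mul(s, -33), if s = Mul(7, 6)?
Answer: -1386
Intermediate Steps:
s = 42
Mul(s, -33) = Mul(42, -33) = -1386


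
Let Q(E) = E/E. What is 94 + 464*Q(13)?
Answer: 558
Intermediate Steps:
Q(E) = 1
94 + 464*Q(13) = 94 + 464*1 = 94 + 464 = 558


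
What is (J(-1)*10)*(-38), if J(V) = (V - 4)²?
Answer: -9500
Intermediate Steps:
J(V) = (-4 + V)²
(J(-1)*10)*(-38) = ((-4 - 1)²*10)*(-38) = ((-5)²*10)*(-38) = (25*10)*(-38) = 250*(-38) = -9500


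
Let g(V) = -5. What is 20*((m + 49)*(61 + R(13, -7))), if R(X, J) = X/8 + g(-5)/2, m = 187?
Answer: 283790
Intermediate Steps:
R(X, J) = -5/2 + X/8 (R(X, J) = X/8 - 5/2 = -5/2 + X/8)
20*((m + 49)*(61 + R(13, -7))) = 20*((187 + 49)*(61 + (-5/2 + (1/8)*13))) = 20*(236*(61 + (-5/2 + 13/8))) = 20*(236*(61 - 7/8)) = 20*(236*(481/8)) = 20*(28379/2) = 283790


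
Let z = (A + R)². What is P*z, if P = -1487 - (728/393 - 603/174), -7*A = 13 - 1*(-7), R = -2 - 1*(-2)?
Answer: -6771581800/558453 ≈ -12126.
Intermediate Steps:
R = 0 (R = -2 + 2 = 0)
A = -20/7 (A = -(13 - 1*(-7))/7 = -(13 + 7)/7 = -⅐*20 = -20/7 ≈ -2.8571)
P = -33857909/22794 (P = -1487 - (728*(1/393) - 603*1/174) = -1487 - (728/393 - 201/58) = -1487 - 1*(-36769/22794) = -1487 + 36769/22794 = -33857909/22794 ≈ -1485.4)
z = 400/49 (z = (-20/7 + 0)² = (-20/7)² = 400/49 ≈ 8.1633)
P*z = -33857909/22794*400/49 = -6771581800/558453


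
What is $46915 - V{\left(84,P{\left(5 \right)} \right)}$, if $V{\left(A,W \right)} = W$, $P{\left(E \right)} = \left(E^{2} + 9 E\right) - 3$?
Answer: $46848$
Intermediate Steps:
$P{\left(E \right)} = -3 + E^{2} + 9 E$
$46915 - V{\left(84,P{\left(5 \right)} \right)} = 46915 - \left(-3 + 5^{2} + 9 \cdot 5\right) = 46915 - \left(-3 + 25 + 45\right) = 46915 - 67 = 46848$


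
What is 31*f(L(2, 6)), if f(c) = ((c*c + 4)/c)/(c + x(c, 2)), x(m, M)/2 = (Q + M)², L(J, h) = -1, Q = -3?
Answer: -155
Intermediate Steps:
x(m, M) = 2*(-3 + M)²
f(c) = (4 + c²)/(c*(2 + c)) (f(c) = ((c*c + 4)/c)/(c + 2*(-3 + 2)²) = ((c² + 4)/c)/(c + 2*(-1)²) = ((4 + c²)/c)/(c + 2*1) = ((4 + c²)/c)/(c + 2) = ((4 + c²)/c)/(2 + c) = (4 + c²)/(c*(2 + c)))
31*f(L(2, 6)) = 31*((4 + (-1)²)/((-1)*(2 - 1))) = 31*(-1*(4 + 1)/1) = 31*(-1*1*5) = 31*(-5) = -155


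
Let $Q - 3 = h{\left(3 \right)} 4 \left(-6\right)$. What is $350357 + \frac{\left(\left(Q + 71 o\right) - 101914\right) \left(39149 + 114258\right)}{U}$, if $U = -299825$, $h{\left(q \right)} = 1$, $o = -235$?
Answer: $\frac{24648585173}{59965} \approx 4.1105 \cdot 10^{5}$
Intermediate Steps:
$Q = -21$ ($Q = 3 + 1 \cdot 4 \left(-6\right) = 3 + 4 \left(-6\right) = 3 - 24 = -21$)
$350357 + \frac{\left(\left(Q + 71 o\right) - 101914\right) \left(39149 + 114258\right)}{U} = 350357 + \frac{\left(\left(-21 + 71 \left(-235\right)\right) - 101914\right) \left(39149 + 114258\right)}{-299825} = 350357 + \left(\left(-21 - 16685\right) - 101914\right) 153407 \left(- \frac{1}{299825}\right) = 350357 + \left(-16706 - 101914\right) 153407 \left(- \frac{1}{299825}\right) = 350357 + \left(-118620\right) 153407 \left(- \frac{1}{299825}\right) = 350357 - - \frac{3639427668}{59965} = 350357 + \frac{3639427668}{59965} = \frac{24648585173}{59965}$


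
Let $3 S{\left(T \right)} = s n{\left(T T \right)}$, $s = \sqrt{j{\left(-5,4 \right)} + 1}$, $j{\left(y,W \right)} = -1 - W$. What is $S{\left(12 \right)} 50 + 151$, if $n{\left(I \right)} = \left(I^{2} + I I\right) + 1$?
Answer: $151 + \frac{4147300 i}{3} \approx 151.0 + 1.3824 \cdot 10^{6} i$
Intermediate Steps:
$s = 2 i$ ($s = \sqrt{\left(-1 - 4\right) + 1} = \sqrt{-5 + 1} = \sqrt{-4} = 2 i \approx 2.0 i$)
$n{\left(I \right)} = 1 + 2 I^{2}$ ($n{\left(I \right)} = \left(I^{2} + I^{2}\right) + 1 = 2 I^{2} + 1 = 1 + 2 I^{2}$)
$S{\left(T \right)} = \frac{2 i \left(1 + 2 T^{4}\right)}{3}$ ($S{\left(T \right)} = \frac{2 i \left(1 + 2 \left(T T\right)^{2}\right)}{3} = \frac{2 i \left(1 + 2 \left(T^{2}\right)^{2}\right)}{3} = \frac{2 i \left(1 + 2 T^{4}\right)}{3}$)
$S{\left(12 \right)} 50 + 151 = \frac{2 i \left(1 + 2 \cdot 12^{4}\right)}{3} \cdot 50 + 151 = \frac{2 i \left(1 + 2 \cdot 20736\right)}{3} \cdot 50 + 151 = \frac{2 i \left(1 + 41472\right)}{3} \cdot 50 + 151 = \frac{2}{3} i 41473 \cdot 50 + 151 = \frac{82946 i}{3} \cdot 50 + 151 = \frac{4147300 i}{3} + 151 = 151 + \frac{4147300 i}{3}$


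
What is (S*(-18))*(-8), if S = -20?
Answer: -2880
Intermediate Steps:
(S*(-18))*(-8) = -20*(-18)*(-8) = 360*(-8) = -2880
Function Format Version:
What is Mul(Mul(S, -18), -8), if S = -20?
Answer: -2880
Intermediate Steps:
Mul(Mul(S, -18), -8) = Mul(Mul(-20, -18), -8) = Mul(360, -8) = -2880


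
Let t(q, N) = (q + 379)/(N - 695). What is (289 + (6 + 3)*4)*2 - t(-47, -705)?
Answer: 227583/350 ≈ 650.24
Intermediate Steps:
t(q, N) = (379 + q)/(-695 + N)
(289 + (6 + 3)*4)*2 - t(-47, -705) = (289 + (6 + 3)*4)*2 - (379 - 47)/(-695 - 705) = (289 + 9*4)*2 - 332/(-1400) = (289 + 36)*2 - (-1)*332/1400 = 325*2 - 1*(-83/350) = 650 + 83/350 = 227583/350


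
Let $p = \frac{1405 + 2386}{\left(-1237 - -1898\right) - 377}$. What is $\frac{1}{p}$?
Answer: $\frac{284}{3791} \approx 0.074914$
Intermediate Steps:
$p = \frac{3791}{284}$ ($p = \frac{3791}{\left(-1237 + 1898\right) - 377} = \frac{3791}{661 - 377} = \frac{3791}{284} \approx 13.349$)
$\frac{1}{p} = \frac{1}{\frac{3791}{284}} = \frac{284}{3791}$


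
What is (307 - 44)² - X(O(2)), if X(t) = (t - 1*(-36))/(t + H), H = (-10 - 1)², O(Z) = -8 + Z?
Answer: 1590881/23 ≈ 69169.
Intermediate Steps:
H = 121 (H = (-11)² = 121)
X(t) = (36 + t)/(121 + t) (X(t) = (t - 1*(-36))/(t + 121) = (t + 36)/(121 + t) = (36 + t)/(121 + t))
(307 - 44)² - X(O(2)) = (307 - 44)² - (36 + (-8 + 2))/(121 + (-8 + 2)) = 263² - (36 - 6)/(121 - 6) = 69169 - 30/115 = 69169 - 1*6/23 = 69169 - 6/23 = 1590881/23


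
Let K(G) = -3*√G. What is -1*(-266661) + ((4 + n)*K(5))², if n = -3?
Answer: 266706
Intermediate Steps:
-1*(-266661) + ((4 + n)*K(5))² = -1*(-266661) + ((4 - 3)*(-3*√5))² = 266661 + (1*(-3*√5))² = 266661 + (-3*√5)² = 266661 + 45 = 266706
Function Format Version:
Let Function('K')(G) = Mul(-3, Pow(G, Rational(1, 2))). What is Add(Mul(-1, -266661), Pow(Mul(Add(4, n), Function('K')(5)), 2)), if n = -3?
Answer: 266706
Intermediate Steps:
Add(Mul(-1, -266661), Pow(Mul(Add(4, n), Function('K')(5)), 2)) = Add(Mul(-1, -266661), Pow(Mul(Add(4, -3), Mul(-3, Pow(5, Rational(1, 2)))), 2)) = Add(266661, Pow(Mul(1, Mul(-3, Pow(5, Rational(1, 2)))), 2)) = Add(266661, Pow(Mul(-3, Pow(5, Rational(1, 2))), 2)) = Add(266661, 45) = 266706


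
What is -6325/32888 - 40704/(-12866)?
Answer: 628647851/211568504 ≈ 2.9714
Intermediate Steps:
-6325/32888 - 40704/(-12866) = -6325*1/32888 - 40704*(-1/12866) = -6325/32888 + 20352/6433 = 628647851/211568504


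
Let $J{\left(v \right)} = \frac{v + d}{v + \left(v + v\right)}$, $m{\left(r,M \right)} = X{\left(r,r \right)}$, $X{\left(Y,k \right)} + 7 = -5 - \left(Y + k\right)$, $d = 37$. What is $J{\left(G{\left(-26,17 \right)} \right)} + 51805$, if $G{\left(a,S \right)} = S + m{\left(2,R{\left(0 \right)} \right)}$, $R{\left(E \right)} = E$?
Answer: $\frac{155453}{3} \approx 51818.0$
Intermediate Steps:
$X{\left(Y,k \right)} = -12 - Y - k$ ($X{\left(Y,k \right)} = -7 - \left(5 + Y + k\right) = -12 - Y - k$)
$m{\left(r,M \right)} = -12 - 2 r$ ($m{\left(r,M \right)} = -12 - r - r = -12 - 2 r$)
$G{\left(a,S \right)} = -16 + S$ ($G{\left(a,S \right)} = S - 16 = -16 + S$)
$J{\left(v \right)} = \frac{37 + v}{3 v}$ ($J{\left(v \right)} = \frac{v + 37}{v + \left(v + v\right)} = \frac{37 + v}{v + 2 v} = \frac{37 + v}{3 v}$)
$J{\left(G{\left(-26,17 \right)} \right)} + 51805 = \frac{37 + \left(-16 + 17\right)}{3 \left(-16 + 17\right)} + 51805 = \frac{37 + 1}{3 \cdot 1} + 51805 = \frac{1}{3} \cdot 1 \cdot 38 + 51805 = \frac{38}{3} + 51805 = \frac{155453}{3}$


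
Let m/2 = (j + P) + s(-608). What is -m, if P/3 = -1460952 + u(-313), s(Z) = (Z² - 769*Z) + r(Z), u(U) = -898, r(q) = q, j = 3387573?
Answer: 322738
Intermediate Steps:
s(Z) = Z² - 768*Z (s(Z) = (Z² - 769*Z) + Z = Z² - 768*Z)
P = -4385550 (P = 3*(-1460952 - 898) = 3*(-1461850) = -4385550)
m = -322738 (m = 2*((3387573 - 4385550) - 608*(-768 - 608)) = 2*(-997977 - 608*(-1376)) = 2*(-997977 + 836608) = 2*(-161369) = -322738)
-m = -1*(-322738) = 322738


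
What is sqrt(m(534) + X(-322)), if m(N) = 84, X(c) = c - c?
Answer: 2*sqrt(21) ≈ 9.1651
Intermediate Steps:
X(c) = 0
sqrt(m(534) + X(-322)) = sqrt(84 + 0) = sqrt(84) = 2*sqrt(21)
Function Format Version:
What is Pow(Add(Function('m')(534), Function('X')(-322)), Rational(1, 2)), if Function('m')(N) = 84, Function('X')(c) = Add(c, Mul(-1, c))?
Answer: Mul(2, Pow(21, Rational(1, 2))) ≈ 9.1651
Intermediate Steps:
Function('X')(c) = 0
Pow(Add(Function('m')(534), Function('X')(-322)), Rational(1, 2)) = Pow(Add(84, 0), Rational(1, 2)) = Pow(84, Rational(1, 2)) = Mul(2, Pow(21, Rational(1, 2)))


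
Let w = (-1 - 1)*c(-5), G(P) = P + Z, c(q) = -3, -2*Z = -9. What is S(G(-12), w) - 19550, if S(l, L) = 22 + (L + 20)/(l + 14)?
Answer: -19524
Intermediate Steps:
Z = 9/2 (Z = -½*(-9) = 9/2 ≈ 4.5000)
G(P) = 9/2 + P (G(P) = P + 9/2 = 9/2 + P)
w = 6 (w = (-1 - 1)*(-3) = -2*(-3) = 6)
S(l, L) = 22 + (20 + L)/(14 + l)
S(G(-12), w) - 19550 = (328 + 6 + 22*(9/2 - 12))/(14 + (9/2 - 12)) - 19550 = (328 + 6 + 22*(-15/2))/(14 - 15/2) - 19550 = (328 + 6 - 165)/(13/2) - 19550 = (2/13)*169 - 19550 = 26 - 19550 = -19524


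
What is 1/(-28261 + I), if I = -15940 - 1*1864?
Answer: -1/46065 ≈ -2.1708e-5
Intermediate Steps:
I = -17804 (I = -15940 - 1864 = -17804)
1/(-28261 + I) = 1/(-28261 - 17804) = 1/(-46065) = -1/46065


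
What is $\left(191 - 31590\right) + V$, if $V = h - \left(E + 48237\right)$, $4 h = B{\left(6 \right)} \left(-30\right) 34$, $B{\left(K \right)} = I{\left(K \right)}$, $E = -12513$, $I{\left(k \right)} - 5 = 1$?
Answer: $-68653$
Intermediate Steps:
$I{\left(k \right)} = 6$ ($I{\left(k \right)} = 5 + 1 = 6$)
$B{\left(K \right)} = 6$
$h = -1530$ ($h = \frac{6 \left(-30\right) 34}{4} = \frac{\left(-180\right) 34}{4} = \frac{1}{4} \left(-6120\right) = -1530$)
$V = -37254$ ($V = -1530 - \left(-12513 + 48237\right) = -1530 - 35724 = -37254$)
$\left(191 - 31590\right) + V = \left(191 - 31590\right) - 37254 = -31399 - 37254 = -68653$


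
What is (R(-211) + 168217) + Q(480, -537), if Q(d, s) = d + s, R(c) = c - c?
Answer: 168160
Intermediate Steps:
R(c) = 0
(R(-211) + 168217) + Q(480, -537) = (0 + 168217) + (480 - 537) = 168217 - 57 = 168160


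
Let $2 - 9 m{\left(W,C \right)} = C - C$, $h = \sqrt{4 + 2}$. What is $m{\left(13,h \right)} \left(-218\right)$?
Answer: $- \frac{436}{9} \approx -48.444$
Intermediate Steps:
$h = \sqrt{6} \approx 2.4495$
$m{\left(W,C \right)} = \frac{2}{9}$ ($m{\left(W,C \right)} = \frac{2}{9} - \frac{C - C}{9} = \frac{2}{9} - 0 = \frac{2}{9} + 0 = \frac{2}{9}$)
$m{\left(13,h \right)} \left(-218\right) = \frac{2}{9} \left(-218\right) = - \frac{436}{9}$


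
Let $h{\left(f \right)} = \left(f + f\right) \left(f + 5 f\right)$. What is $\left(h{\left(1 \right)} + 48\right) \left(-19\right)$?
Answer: $-1140$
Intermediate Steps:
$h{\left(f \right)} = 12 f^{2}$ ($h{\left(f \right)} = 2 f 6 f = 12 f^{2}$)
$\left(h{\left(1 \right)} + 48\right) \left(-19\right) = \left(12 \cdot 1^{2} + 48\right) \left(-19\right) = \left(12 \cdot 1 + 48\right) \left(-19\right) = \left(12 + 48\right) \left(-19\right) = 60 \left(-19\right) = -1140$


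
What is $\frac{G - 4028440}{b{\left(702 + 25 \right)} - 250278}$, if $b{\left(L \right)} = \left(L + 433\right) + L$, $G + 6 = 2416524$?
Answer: $\frac{123994}{19107} \approx 6.4895$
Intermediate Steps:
$G = 2416518$ ($G = -6 + 2416524 = 2416518$)
$b{\left(L \right)} = 433 + 2 L$ ($b{\left(L \right)} = \left(433 + L\right) + L = 433 + 2 L$)
$\frac{G - 4028440}{b{\left(702 + 25 \right)} - 250278} = \frac{2416518 - 4028440}{\left(433 + 2 \left(702 + 25\right)\right) - 250278} = - \frac{1611922}{\left(433 + 2 \cdot 727\right) - 250278} = - \frac{1611922}{\left(433 + 1454\right) - 250278} = - \frac{1611922}{1887 - 250278} = - \frac{1611922}{-248391} = \left(-1611922\right) \left(- \frac{1}{248391}\right) = \frac{123994}{19107}$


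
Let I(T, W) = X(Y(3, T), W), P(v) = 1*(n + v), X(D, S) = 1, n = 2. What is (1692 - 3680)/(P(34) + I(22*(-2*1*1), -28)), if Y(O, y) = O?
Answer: -1988/37 ≈ -53.730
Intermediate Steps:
P(v) = 2 + v (P(v) = 1*(2 + v) = 2 + v)
I(T, W) = 1
(1692 - 3680)/(P(34) + I(22*(-2*1*1), -28)) = (1692 - 3680)/((2 + 34) + 1) = -1988/(36 + 1) = -1988/37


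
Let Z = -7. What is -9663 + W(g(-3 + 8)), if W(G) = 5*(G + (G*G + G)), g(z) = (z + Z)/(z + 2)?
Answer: -473607/49 ≈ -9665.5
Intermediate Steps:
g(z) = (-7 + z)/(2 + z) (g(z) = (z - 7)/(z + 2) = (-7 + z)/(2 + z))
W(G) = 5*G**2 + 10*G (W(G) = 5*(G + (G**2 + G)) = 5*(G + (G + G**2)) = 5*(G**2 + 2*G) = 5*G**2 + 10*G)
-9663 + W(g(-3 + 8)) = -9663 + 5*((-7 + (-3 + 8))/(2 + (-3 + 8)))*(2 + (-7 + (-3 + 8))/(2 + (-3 + 8))) = -9663 + 5*((-7 + 5)/(2 + 5))*(2 + (-7 + 5)/(2 + 5)) = -9663 + 5*(-2/7)*(2 - 2/7) = -9663 + 5*(-2/7)*(12/7) = -9663 - 120/49 = -473607/49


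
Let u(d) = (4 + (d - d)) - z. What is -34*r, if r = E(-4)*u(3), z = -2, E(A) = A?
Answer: 816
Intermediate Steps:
u(d) = 6 (u(d) = (4 + (d - d)) - 1*(-2) = (4 + 0) + 2 = 4 + 2 = 6)
r = -24 (r = -4*6 = -24)
-34*r = -34*(-24) = 816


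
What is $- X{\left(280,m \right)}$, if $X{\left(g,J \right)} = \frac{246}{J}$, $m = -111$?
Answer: $\frac{82}{37} \approx 2.2162$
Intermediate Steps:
$- X{\left(280,m \right)} = - \frac{246}{-111} = - \frac{246 \left(-1\right)}{111} = \left(-1\right) \left(- \frac{82}{37}\right) = \frac{82}{37}$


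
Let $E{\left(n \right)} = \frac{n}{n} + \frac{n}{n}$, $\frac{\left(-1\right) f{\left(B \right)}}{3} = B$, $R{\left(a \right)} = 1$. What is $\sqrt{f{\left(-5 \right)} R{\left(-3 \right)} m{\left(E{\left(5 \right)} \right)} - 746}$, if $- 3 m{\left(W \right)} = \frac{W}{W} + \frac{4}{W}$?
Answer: $i \sqrt{761} \approx 27.586 i$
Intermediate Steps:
$f{\left(B \right)} = - 3 B$
$E{\left(n \right)} = 2$ ($E{\left(n \right)} = 1 + 1 = 2$)
$m{\left(W \right)} = - \frac{1}{3} - \frac{4}{3 W}$ ($m{\left(W \right)} = - \frac{\frac{W}{W} + \frac{4}{W}}{3} = - \frac{1 + \frac{4}{W}}{3} = - \frac{1}{3} - \frac{4}{3 W}$)
$\sqrt{f{\left(-5 \right)} R{\left(-3 \right)} m{\left(E{\left(5 \right)} \right)} - 746} = \sqrt{\left(-3\right) \left(-5\right) 1 \frac{-4 - 2}{3 \cdot 2} - 746} = \sqrt{15 \cdot 1 \cdot \frac{1}{3} \cdot \frac{1}{2} \left(-4 - 2\right) - 746} = \sqrt{15 \cdot \frac{1}{3} \cdot \frac{1}{2} \left(-6\right) - 746} = \sqrt{15 \left(-1\right) - 746} = \sqrt{-15 - 746} = \sqrt{-761} = i \sqrt{761}$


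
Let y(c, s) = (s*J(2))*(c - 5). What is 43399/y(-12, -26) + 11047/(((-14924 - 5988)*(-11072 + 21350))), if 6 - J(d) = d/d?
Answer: 4663938057497/237501557280 ≈ 19.638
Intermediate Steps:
J(d) = 5 (J(d) = 6 - d/d = 6 - 1*1 = 6 - 1 = 5)
y(c, s) = 5*s*(-5 + c) (y(c, s) = (s*5)*(c - 5) = (5*s)*(-5 + c) = 5*s*(-5 + c))
43399/y(-12, -26) + 11047/(((-14924 - 5988)*(-11072 + 21350))) = 43399/((5*(-26)*(-5 - 12))) + 11047/(((-14924 - 5988)*(-11072 + 21350))) = 43399/((5*(-26)*(-17))) + 11047/((-20912*10278)) = 43399/2210 + 11047/(-214933536) = 43399*(1/2210) + 11047*(-1/214933536) = 43399/2210 - 11047/214933536 = 4663938057497/237501557280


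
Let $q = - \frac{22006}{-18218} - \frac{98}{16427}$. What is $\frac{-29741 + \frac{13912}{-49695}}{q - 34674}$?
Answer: $\frac{221157315203279501}{257828275666153185} \approx 0.85777$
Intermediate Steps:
$q = \frac{179853599}{149633543}$ ($q = \left(-22006\right) \left(- \frac{1}{18218}\right) - \frac{98}{16427} = \frac{11003}{9109} - \frac{98}{16427} = \frac{179853599}{149633543} \approx 1.202$)
$\frac{-29741 + \frac{13912}{-49695}}{q - 34674} = \frac{-29741 + \frac{13912}{-49695}}{\frac{179853599}{149633543} - 34674} = \frac{-29741 + 13912 \left(- \frac{1}{49695}\right)}{- \frac{5188213616383}{149633543}} = \left(-29741 - \frac{13912}{49695}\right) \left(- \frac{149633543}{5188213616383}\right) = \left(- \frac{1477992907}{49695}\right) \left(- \frac{149633543}{5188213616383}\right) = \frac{221157315203279501}{257828275666153185}$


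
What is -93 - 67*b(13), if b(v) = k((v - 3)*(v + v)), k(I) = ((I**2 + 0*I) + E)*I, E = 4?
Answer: -1177661773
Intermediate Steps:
k(I) = I*(4 + I**2) (k(I) = ((I**2 + 0*I) + 4)*I = ((I**2 + 0) + 4)*I = (I**2 + 4)*I = (4 + I**2)*I = I*(4 + I**2))
b(v) = 2*v*(-3 + v)*(4 + 4*v**2*(-3 + v)**2) (b(v) = ((v - 3)*(v + v))*(4 + ((v - 3)*(v + v))**2) = ((-3 + v)*(2*v))*(4 + ((-3 + v)*(2*v))**2) = (2*v*(-3 + v))*(4 + (2*v*(-3 + v))**2) = (2*v*(-3 + v))*(4 + 4*v**2*(-3 + v)**2) = 2*v*(-3 + v)*(4 + 4*v**2*(-3 + v)**2))
-93 - 67*b(13) = -93 - 536*13*(1 + 13**2*(-3 + 13)**2)*(-3 + 13) = -93 - 536*13*(1 + 169*10**2)*10 = -93 - 536*13*(1 + 169*100)*10 = -93 - 536*13*(1 + 16900)*10 = -93 - 536*13*16901*10 = -93 - 67*17577040 = -93 - 1177661680 = -1177661773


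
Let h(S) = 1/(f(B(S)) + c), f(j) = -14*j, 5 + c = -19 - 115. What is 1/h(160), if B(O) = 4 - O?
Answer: 2045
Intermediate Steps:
c = -139 (c = -5 + (-19 - 115) = -5 - 134 = -139)
h(S) = 1/(-195 + 14*S) (h(S) = 1/(-14*(4 - S) - 139) = 1/((-56 + 14*S) - 139) = 1/(-195 + 14*S))
1/h(160) = 1/(1/(-195 + 14*160)) = 1/(1/(-195 + 2240)) = 1/(1/2045) = 2045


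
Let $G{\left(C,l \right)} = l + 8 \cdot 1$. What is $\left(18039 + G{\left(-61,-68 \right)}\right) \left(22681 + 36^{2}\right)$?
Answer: $431082483$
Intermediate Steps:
$G{\left(C,l \right)} = 8 + l$ ($G{\left(C,l \right)} = l + 8 = 8 + l$)
$\left(18039 + G{\left(-61,-68 \right)}\right) \left(22681 + 36^{2}\right) = \left(18039 + \left(8 - 68\right)\right) \left(22681 + 36^{2}\right) = \left(18039 - 60\right) \left(22681 + 1296\right) = 17979 \cdot 23977 = 431082483$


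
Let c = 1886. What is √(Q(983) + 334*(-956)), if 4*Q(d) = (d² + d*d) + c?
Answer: 2*√41078 ≈ 405.35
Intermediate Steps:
Q(d) = 943/2 + d²/2 (Q(d) = ((d² + d*d) + 1886)/4 = ((d² + d²) + 1886)/4 = (2*d² + 1886)/4 = (1886 + 2*d²)/4 = 943/2 + d²/2)
√(Q(983) + 334*(-956)) = √((943/2 + (½)*983²) + 334*(-956)) = √((943/2 + (½)*966289) - 319304) = √((943/2 + 966289/2) - 319304) = √(483616 - 319304) = √164312 = 2*√41078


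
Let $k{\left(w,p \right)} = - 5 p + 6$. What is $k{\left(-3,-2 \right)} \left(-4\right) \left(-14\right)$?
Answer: $896$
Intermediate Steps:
$k{\left(w,p \right)} = 6 - 5 p$
$k{\left(-3,-2 \right)} \left(-4\right) \left(-14\right) = \left(6 - -10\right) \left(-4\right) \left(-14\right) = \left(6 + 10\right) \left(-4\right) \left(-14\right) = 16 \left(-4\right) \left(-14\right) = \left(-64\right) \left(-14\right) = 896$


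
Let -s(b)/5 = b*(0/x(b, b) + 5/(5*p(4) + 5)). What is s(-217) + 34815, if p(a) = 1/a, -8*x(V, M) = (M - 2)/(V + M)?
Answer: 35683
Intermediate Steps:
x(V, M) = -(-2 + M)/(8*(M + V)) (x(V, M) = -(M - 2)/(8*(V + M)) = -(-2 + M)/(8*(M + V)))
s(b) = -4*b (s(b) = -5*b*(0/(((2 - b)/(8*(b + b)))) + 5/(5/4 + 5)) = -5*b*(0/(((2 - b)/(8*((2*b))))) + 5/(5*(1/4) + 5)) = -5*b*(0/(((1/(2*b))*(2 - b)/8)) + 5/(5/4 + 5)) = -5*b*(0/(((2 - b)/(16*b))) + 5/(25/4)) = -5*b*(0*(16*b/(2 - b)) + 5*(4/25)) = -5*b*(0 + 4/5) = -5*b*4/5 = -4*b)
s(-217) + 34815 = -4*(-217) + 34815 = 868 + 34815 = 35683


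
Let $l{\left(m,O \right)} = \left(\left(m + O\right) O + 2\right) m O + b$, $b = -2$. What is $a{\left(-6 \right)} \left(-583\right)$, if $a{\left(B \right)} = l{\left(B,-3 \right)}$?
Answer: $-303160$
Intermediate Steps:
$l{\left(m,O \right)} = -2 + O m \left(2 + O \left(O + m\right)\right)$ ($l{\left(m,O \right)} = \left(\left(m + O\right) O + 2\right) m O - 2 = \left(\left(O + m\right) O + 2\right) m O - 2 = \left(O \left(O + m\right) + 2\right) m O - 2 = \left(2 + O \left(O + m\right)\right) m O - 2 = m \left(2 + O \left(O + m\right)\right) O - 2 = O m \left(2 + O \left(O + m\right)\right) - 2 = -2 + O m \left(2 + O \left(O + m\right)\right)$)
$a{\left(B \right)} = -2 - 33 B + 9 B^{2}$ ($a{\left(B \right)} = -2 + B \left(-3\right)^{3} + \left(-3\right)^{2} B^{2} + 2 \left(-3\right) B = -2 + B \left(-27\right) + 9 B^{2} - 6 B = -2 - 27 B + 9 B^{2} - 6 B = -2 - 33 B + 9 B^{2}$)
$a{\left(-6 \right)} \left(-583\right) = \left(-2 - -198 + 9 \left(-6\right)^{2}\right) \left(-583\right) = \left(-2 + 198 + 9 \cdot 36\right) \left(-583\right) = \left(-2 + 198 + 324\right) \left(-583\right) = 520 \left(-583\right) = -303160$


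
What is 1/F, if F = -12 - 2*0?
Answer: -1/12 ≈ -0.083333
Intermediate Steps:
F = -12 (F = -12 + 0 = -12)
1/F = 1/(-12) = -1/12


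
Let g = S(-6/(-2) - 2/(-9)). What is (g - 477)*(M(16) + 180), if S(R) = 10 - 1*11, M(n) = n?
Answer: -93688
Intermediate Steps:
S(R) = -1 (S(R) = 10 - 11 = -1)
g = -1
(g - 477)*(M(16) + 180) = (-1 - 477)*(16 + 180) = -478*196 = -93688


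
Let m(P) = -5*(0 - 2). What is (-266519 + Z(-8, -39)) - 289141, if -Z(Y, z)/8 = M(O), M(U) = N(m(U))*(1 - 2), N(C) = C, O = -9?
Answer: -555580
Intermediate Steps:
m(P) = 10 (m(P) = -5*(-2) = 10)
M(U) = -10 (M(U) = 10*(1 - 2) = 10*(-1) = -10)
Z(Y, z) = 80 (Z(Y, z) = -8*(-10) = 80)
(-266519 + Z(-8, -39)) - 289141 = (-266519 + 80) - 289141 = -266439 - 289141 = -555580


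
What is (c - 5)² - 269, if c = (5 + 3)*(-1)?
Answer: -100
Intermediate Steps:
c = -8 (c = 8*(-1) = -8)
(c - 5)² - 269 = (-8 - 5)² - 269 = (-13)² - 269 = 169 - 269 = -100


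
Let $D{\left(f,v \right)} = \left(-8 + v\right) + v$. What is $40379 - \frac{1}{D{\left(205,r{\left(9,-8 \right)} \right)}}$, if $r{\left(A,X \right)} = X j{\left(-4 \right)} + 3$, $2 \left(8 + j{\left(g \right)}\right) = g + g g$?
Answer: $\frac{1211369}{30} \approx 40379.0$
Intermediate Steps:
$j{\left(g \right)} = -8 + \frac{g}{2} + \frac{g^{2}}{2}$ ($j{\left(g \right)} = -8 + \frac{g + g g}{2} = -8 + \frac{g + g^{2}}{2} = -8 + \left(\frac{g}{2} + \frac{g^{2}}{2}\right) = -8 + \frac{g}{2} + \frac{g^{2}}{2}$)
$r{\left(A,X \right)} = 3 - 2 X$ ($r{\left(A,X \right)} = X \left(-8 + \frac{1}{2} \left(-4\right) + \frac{\left(-4\right)^{2}}{2}\right) + 3 = X \left(-8 - 2 + \frac{1}{2} \cdot 16\right) + 3 = X \left(-8 - 2 + 8\right) + 3 = X \left(-2\right) + 3 = - 2 X + 3 = 3 - 2 X$)
$D{\left(f,v \right)} = -8 + 2 v$
$40379 - \frac{1}{D{\left(205,r{\left(9,-8 \right)} \right)}} = 40379 - \frac{1}{-8 + 2 \left(3 - -16\right)} = 40379 - \frac{1}{-8 + 2 \left(3 + 16\right)} = 40379 - \frac{1}{-8 + 2 \cdot 19} = 40379 - \frac{1}{-8 + 38} = 40379 - \frac{1}{30} = \frac{1211369}{30}$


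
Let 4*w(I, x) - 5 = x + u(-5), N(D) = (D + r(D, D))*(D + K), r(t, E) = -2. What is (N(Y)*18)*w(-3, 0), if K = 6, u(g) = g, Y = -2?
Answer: 0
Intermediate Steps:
N(D) = (-2 + D)*(6 + D) (N(D) = (D - 2)*(D + 6) = (-2 + D)*(6 + D))
w(I, x) = x/4 (w(I, x) = 5/4 + (x - 5)/4 = 5/4 + (-5 + x)/4 = 5/4 + (-5/4 + x/4) = x/4)
(N(Y)*18)*w(-3, 0) = ((-12 + (-2)**2 + 4*(-2))*18)*((1/4)*0) = ((-12 + 4 - 8)*18)*0 = -16*18*0 = -288*0 = 0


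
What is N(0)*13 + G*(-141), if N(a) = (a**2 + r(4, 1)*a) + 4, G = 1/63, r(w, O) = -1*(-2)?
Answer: 1045/21 ≈ 49.762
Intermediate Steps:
r(w, O) = 2
G = 1/63 ≈ 0.015873
N(a) = 4 + a**2 + 2*a (N(a) = (a**2 + 2*a) + 4 = 4 + a**2 + 2*a)
N(0)*13 + G*(-141) = (4 + 0**2 + 2*0)*13 + (1/63)*(-141) = (4 + 0 + 0)*13 - 47/21 = 4*13 - 47/21 = 52 - 47/21 = 1045/21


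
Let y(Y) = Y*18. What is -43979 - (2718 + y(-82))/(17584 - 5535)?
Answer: -529904213/12049 ≈ -43979.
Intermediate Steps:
y(Y) = 18*Y
-43979 - (2718 + y(-82))/(17584 - 5535) = -43979 - (2718 + 18*(-82))/(17584 - 5535) = -43979 - (2718 - 1476)/12049 = -43979 - 1242/12049 = -529904213/12049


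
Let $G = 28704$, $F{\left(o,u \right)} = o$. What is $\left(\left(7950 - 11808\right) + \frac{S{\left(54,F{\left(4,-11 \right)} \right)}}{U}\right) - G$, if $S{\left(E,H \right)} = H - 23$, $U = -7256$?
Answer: $- \frac{236269853}{7256} \approx -32562.0$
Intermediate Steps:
$S{\left(E,H \right)} = -23 + H$ ($S{\left(E,H \right)} = H - 23 = -23 + H$)
$\left(\left(7950 - 11808\right) + \frac{S{\left(54,F{\left(4,-11 \right)} \right)}}{U}\right) - G = \left(\left(7950 - 11808\right) + \frac{-23 + 4}{-7256}\right) - 28704 = \left(-3858 - - \frac{19}{7256}\right) - 28704 = \left(-3858 + \frac{19}{7256}\right) - 28704 = - \frac{27993629}{7256} - 28704 = - \frac{236269853}{7256}$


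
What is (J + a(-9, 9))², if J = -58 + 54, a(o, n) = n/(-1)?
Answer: 169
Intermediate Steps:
a(o, n) = -n (a(o, n) = n*(-1) = -n)
J = -4
(J + a(-9, 9))² = (-4 - 1*9)² = (-4 - 9)² = (-13)² = 169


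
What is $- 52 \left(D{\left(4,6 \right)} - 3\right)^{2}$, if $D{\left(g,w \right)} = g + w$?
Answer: $-2548$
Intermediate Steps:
$- 52 \left(D{\left(4,6 \right)} - 3\right)^{2} = - 52 \left(\left(4 + 6\right) - 3\right)^{2} = - 52 \left(10 - 3\right)^{2} = - 52 \cdot 7^{2} = \left(-52\right) 49 = -2548$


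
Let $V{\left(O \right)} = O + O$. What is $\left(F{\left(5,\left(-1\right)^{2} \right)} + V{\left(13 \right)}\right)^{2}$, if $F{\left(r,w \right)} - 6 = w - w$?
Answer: $1024$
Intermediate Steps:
$F{\left(r,w \right)} = 6$ ($F{\left(r,w \right)} = 6 + \left(w - w\right) = 6 + 0 = 6$)
$V{\left(O \right)} = 2 O$
$\left(F{\left(5,\left(-1\right)^{2} \right)} + V{\left(13 \right)}\right)^{2} = \left(6 + 2 \cdot 13\right)^{2} = \left(6 + 26\right)^{2} = 32^{2} = 1024$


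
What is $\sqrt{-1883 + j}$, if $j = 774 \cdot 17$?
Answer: $5 \sqrt{451} \approx 106.18$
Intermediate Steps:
$j = 13158$
$\sqrt{-1883 + j} = \sqrt{-1883 + 13158} = \sqrt{11275} = 5 \sqrt{451}$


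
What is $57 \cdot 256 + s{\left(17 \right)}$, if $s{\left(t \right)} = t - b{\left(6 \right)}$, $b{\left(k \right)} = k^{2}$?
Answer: $14573$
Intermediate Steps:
$s{\left(t \right)} = -36 + t$ ($s{\left(t \right)} = t - 6^{2} = t - 36 = -36 + t$)
$57 \cdot 256 + s{\left(17 \right)} = 57 \cdot 256 + \left(-36 + 17\right) = 14592 - 19 = 14573$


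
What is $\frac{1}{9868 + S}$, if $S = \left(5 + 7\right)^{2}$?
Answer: $\frac{1}{10012} \approx 9.988 \cdot 10^{-5}$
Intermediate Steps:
$S = 144$ ($S = 12^{2} = 144$)
$\frac{1}{9868 + S} = \frac{1}{9868 + 144} = \frac{1}{10012}$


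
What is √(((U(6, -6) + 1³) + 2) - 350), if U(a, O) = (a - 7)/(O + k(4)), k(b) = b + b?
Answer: I*√1390/2 ≈ 18.641*I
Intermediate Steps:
k(b) = 2*b
U(a, O) = (-7 + a)/(8 + O) (U(a, O) = (a - 7)/(O + 2*4) = (-7 + a)/(O + 8) = (-7 + a)/(8 + O))
√(((U(6, -6) + 1³) + 2) - 350) = √((((-7 + 6)/(8 - 6) + 1³) + 2) - 350) = √(((-1/2 + 1) + 2) - 350) = √((((½)*(-1) + 1) + 2) - 350) = √(((-½ + 1) + 2) - 350) = √((½ + 2) - 350) = √(5/2 - 350) = √(-695/2) = I*√1390/2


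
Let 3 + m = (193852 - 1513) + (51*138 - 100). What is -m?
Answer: -199274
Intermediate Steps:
m = 199274 (m = -3 + ((193852 - 1513) + (51*138 - 100)) = -3 + (192339 + (7038 - 100)) = -3 + (192339 + 6938) = -3 + 199277 = 199274)
-m = -1*199274 = -199274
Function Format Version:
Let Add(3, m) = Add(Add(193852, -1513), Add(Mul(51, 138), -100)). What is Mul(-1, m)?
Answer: -199274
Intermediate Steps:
m = 199274 (m = Add(-3, Add(Add(193852, -1513), Add(Mul(51, 138), -100))) = Add(-3, Add(192339, Add(7038, -100))) = Add(-3, Add(192339, 6938)) = Add(-3, 199277) = 199274)
Mul(-1, m) = Mul(-1, 199274) = -199274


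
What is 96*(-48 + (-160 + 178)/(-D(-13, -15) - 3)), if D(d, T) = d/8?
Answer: -64512/11 ≈ -5864.7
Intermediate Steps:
D(d, T) = d/8 (D(d, T) = d*(⅛) = d/8)
96*(-48 + (-160 + 178)/(-D(-13, -15) - 3)) = 96*(-48 + (-160 + 178)/(-(-13)/8 - 3)) = 96*(-48 + 18/(-1*(-13/8) - 3)) = 96*(-48 + 18/(13/8 - 3)) = 96*(-48 + 18/(-11/8)) = 96*(-48 + 18*(-8/11)) = 96*(-48 - 144/11) = 96*(-672/11) = -64512/11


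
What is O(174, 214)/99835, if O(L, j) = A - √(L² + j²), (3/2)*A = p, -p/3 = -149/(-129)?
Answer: -298/12878715 - 2*√19018/99835 ≈ -0.0027858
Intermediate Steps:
p = -149/43 (p = -(-447)/(-129) = -(-447)*(-1)/129 = -3*149/129 = -149/43 ≈ -3.4651)
A = -298/129 (A = (⅔)*(-149/43) = -298/129 ≈ -2.3101)
O(L, j) = -298/129 - √(L² + j²)
O(174, 214)/99835 = (-298/129 - √(174² + 214²))/99835 = (-298/129 - √(30276 + 45796))*(1/99835) = (-298/129 - √76072)*(1/99835) = (-298/129 - 2*√19018)*(1/99835) = -298/12878715 - 2*√19018/99835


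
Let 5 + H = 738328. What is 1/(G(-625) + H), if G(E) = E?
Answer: 1/737698 ≈ 1.3556e-6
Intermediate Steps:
H = 738323 (H = -5 + 738328 = 738323)
1/(G(-625) + H) = 1/(-625 + 738323) = 1/737698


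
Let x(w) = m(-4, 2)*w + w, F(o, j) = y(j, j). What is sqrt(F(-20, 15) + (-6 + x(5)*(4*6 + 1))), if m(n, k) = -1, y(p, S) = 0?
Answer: I*sqrt(6) ≈ 2.4495*I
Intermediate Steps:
F(o, j) = 0
x(w) = 0 (x(w) = -w + w = 0)
sqrt(F(-20, 15) + (-6 + x(5)*(4*6 + 1))) = sqrt(0 + (-6 + 0*(4*6 + 1))) = sqrt(0 + (-6 + 0*(24 + 1))) = sqrt(0 + (-6 + 0*25)) = sqrt(0 + (-6 + 0)) = sqrt(0 - 6) = sqrt(-6) = I*sqrt(6)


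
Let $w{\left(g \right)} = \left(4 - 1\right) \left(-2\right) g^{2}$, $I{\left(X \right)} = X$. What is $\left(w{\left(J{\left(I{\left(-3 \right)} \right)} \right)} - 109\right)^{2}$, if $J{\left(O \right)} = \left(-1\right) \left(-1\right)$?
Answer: $13225$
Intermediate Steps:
$J{\left(O \right)} = 1$
$w{\left(g \right)} = - 6 g^{2}$ ($w{\left(g \right)} = 3 \left(-2\right) g^{2} = - 6 g^{2}$)
$\left(w{\left(J{\left(I{\left(-3 \right)} \right)} \right)} - 109\right)^{2} = \left(- 6 \cdot 1^{2} - 109\right)^{2} = \left(\left(-6\right) 1 - 109\right)^{2} = \left(-6 - 109\right)^{2} = \left(-115\right)^{2} = 13225$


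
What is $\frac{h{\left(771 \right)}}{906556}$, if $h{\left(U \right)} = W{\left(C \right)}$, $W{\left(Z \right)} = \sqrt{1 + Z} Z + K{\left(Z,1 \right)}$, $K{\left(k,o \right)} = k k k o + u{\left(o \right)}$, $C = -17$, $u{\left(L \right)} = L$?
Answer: $- \frac{1228}{226639} - \frac{17 i}{226639} \approx -0.0054183 - 7.5009 \cdot 10^{-5} i$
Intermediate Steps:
$K{\left(k,o \right)} = o + o k^{3}$ ($K{\left(k,o \right)} = k k k o + o = k^{2} k o + o = k^{3} o + o = o k^{3} + o = o + o k^{3}$)
$W{\left(Z \right)} = 1 + Z^{3} + Z \sqrt{1 + Z}$ ($W{\left(Z \right)} = \sqrt{1 + Z} Z + 1 \left(1 + Z^{3}\right) = Z \sqrt{1 + Z} + \left(1 + Z^{3}\right) = 1 + Z^{3} + Z \sqrt{1 + Z}$)
$h{\left(U \right)} = -4912 - 68 i$ ($h{\left(U \right)} = 1 + \left(-17\right)^{3} - 17 \sqrt{1 - 17} = 1 - 4913 - 17 \sqrt{-16} = 1 - 4913 - 17 \cdot 4 i = 1 - 4913 - 68 i = -4912 - 68 i$)
$\frac{h{\left(771 \right)}}{906556} = \frac{-4912 - 68 i}{906556} = \left(-4912 - 68 i\right) \frac{1}{906556} = - \frac{1228}{226639} - \frac{17 i}{226639}$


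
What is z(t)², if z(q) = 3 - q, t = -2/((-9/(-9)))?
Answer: 25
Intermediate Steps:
t = -2 (t = -2/((-9*(-⅑))) = -2/1 = -2*1 = -2)
z(t)² = (3 - 1*(-2))² = (3 + 2)² = 5² = 25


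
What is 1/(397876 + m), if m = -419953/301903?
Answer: 301903/120119538075 ≈ 2.5134e-6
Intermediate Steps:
m = -419953/301903 (m = -419953*1/301903 = -419953/301903 ≈ -1.3910)
1/(397876 + m) = 1/(397876 - 419953/301903) = 1/(120119538075/301903) = 301903/120119538075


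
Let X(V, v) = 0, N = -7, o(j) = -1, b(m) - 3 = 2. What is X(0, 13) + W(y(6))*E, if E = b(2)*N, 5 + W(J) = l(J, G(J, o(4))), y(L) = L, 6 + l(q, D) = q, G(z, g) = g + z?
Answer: 175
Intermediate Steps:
b(m) = 5 (b(m) = 3 + 2 = 5)
l(q, D) = -6 + q
W(J) = -11 + J (W(J) = -5 + (-6 + J) = -11 + J)
E = -35 (E = 5*(-7) = -35)
X(0, 13) + W(y(6))*E = 0 + (-11 + 6)*(-35) = 0 - 5*(-35) = 0 + 175 = 175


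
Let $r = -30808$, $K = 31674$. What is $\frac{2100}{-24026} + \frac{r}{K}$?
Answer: $- \frac{201677102}{190249881} \approx -1.0601$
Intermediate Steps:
$\frac{2100}{-24026} + \frac{r}{K} = \frac{2100}{-24026} - \frac{30808}{31674} = 2100 \left(- \frac{1}{24026}\right) - \frac{15404}{15837} = - \frac{1050}{12013} - \frac{15404}{15837} = - \frac{201677102}{190249881}$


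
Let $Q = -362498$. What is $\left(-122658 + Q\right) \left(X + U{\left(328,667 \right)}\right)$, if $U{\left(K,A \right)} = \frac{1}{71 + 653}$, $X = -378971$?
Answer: $\frac{33278669738867}{181} \approx 1.8386 \cdot 10^{11}$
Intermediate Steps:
$U{\left(K,A \right)} = \frac{1}{724}$
$\left(-122658 + Q\right) \left(X + U{\left(328,667 \right)}\right) = \left(-122658 - 362498\right) \left(-378971 + \frac{1}{724}\right) = \left(-485156\right) \left(- \frac{274375003}{724}\right) = \frac{33278669738867}{181}$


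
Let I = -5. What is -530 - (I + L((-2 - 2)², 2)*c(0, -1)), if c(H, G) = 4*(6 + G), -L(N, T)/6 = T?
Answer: -285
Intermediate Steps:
L(N, T) = -6*T
c(H, G) = 24 + 4*G
-530 - (I + L((-2 - 2)², 2)*c(0, -1)) = -530 - (-5 + (-6*2)*(24 + 4*(-1))) = -530 - (-5 - 12*(24 - 4)) = -530 - (-5 - 12*20) = -530 - (-5 - 240) = -530 - 1*(-245) = -530 + 245 = -285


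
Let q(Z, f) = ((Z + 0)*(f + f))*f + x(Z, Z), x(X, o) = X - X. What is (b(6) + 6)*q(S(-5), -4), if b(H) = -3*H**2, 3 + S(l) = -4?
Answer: 22848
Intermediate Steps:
S(l) = -7 (S(l) = -3 - 4 = -7)
x(X, o) = 0
q(Z, f) = 2*Z*f**2 (q(Z, f) = ((Z + 0)*(f + f))*f + 0 = (Z*(2*f))*f + 0 = (2*Z*f)*f + 0 = 2*Z*f**2 + 0 = 2*Z*f**2)
(b(6) + 6)*q(S(-5), -4) = (-3*6**2 + 6)*(2*(-7)*(-4)**2) = (-3*36 + 6)*(2*(-7)*16) = (-108 + 6)*(-224) = -102*(-224) = 22848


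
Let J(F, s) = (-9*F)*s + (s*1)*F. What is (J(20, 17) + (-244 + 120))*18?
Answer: -51192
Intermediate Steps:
J(F, s) = -8*F*s (J(F, s) = -9*F*s + s*F = -9*F*s + F*s = -8*F*s)
(J(20, 17) + (-244 + 120))*18 = (-8*20*17 + (-244 + 120))*18 = (-2720 - 124)*18 = -2844*18 = -51192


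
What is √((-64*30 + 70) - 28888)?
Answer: I*√30738 ≈ 175.32*I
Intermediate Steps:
√((-64*30 + 70) - 28888) = √((-1920 + 70) - 28888) = √(-1850 - 28888) = √(-30738) = I*√30738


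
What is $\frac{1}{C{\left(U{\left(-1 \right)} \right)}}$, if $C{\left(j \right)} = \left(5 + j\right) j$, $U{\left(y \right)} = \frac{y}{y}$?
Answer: $\frac{1}{6} \approx 0.16667$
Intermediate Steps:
$U{\left(y \right)} = 1$
$C{\left(j \right)} = j \left(5 + j\right)$
$\frac{1}{C{\left(U{\left(-1 \right)} \right)}} = \frac{1}{1 \left(5 + 1\right)} = \frac{1}{1 \cdot 6} = \frac{1}{6}$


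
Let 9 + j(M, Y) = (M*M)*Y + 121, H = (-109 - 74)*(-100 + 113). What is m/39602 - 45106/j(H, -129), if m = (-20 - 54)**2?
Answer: 1999889357732/14456582918177 ≈ 0.13834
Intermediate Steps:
m = 5476 (m = (-74)**2 = 5476)
H = -2379 (H = -183*13 = -2379)
j(M, Y) = 112 + Y*M**2 (j(M, Y) = -9 + ((M*M)*Y + 121) = -9 + (M**2*Y + 121) = -9 + (Y*M**2 + 121) = -9 + (121 + Y*M**2) = 112 + Y*M**2)
m/39602 - 45106/j(H, -129) = 5476/39602 - 45106/(112 - 129*(-2379)**2) = 5476*(1/39602) - 45106/(112 - 129*5659641) = 2738/19801 - 45106/(112 - 730093689) = 2738/19801 - 45106/(-730093577) = 2738/19801 - 45106*(-1/730093577) = 2738/19801 + 45106/730093577 = 1999889357732/14456582918177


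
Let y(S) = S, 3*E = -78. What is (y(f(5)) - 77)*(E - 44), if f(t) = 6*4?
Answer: 3710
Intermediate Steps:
E = -26 (E = (⅓)*(-78) = -26)
f(t) = 24
(y(f(5)) - 77)*(E - 44) = (24 - 77)*(-26 - 44) = -53*(-70) = 3710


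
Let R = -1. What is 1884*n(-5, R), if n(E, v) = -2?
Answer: -3768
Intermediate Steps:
1884*n(-5, R) = 1884*(-2) = -3768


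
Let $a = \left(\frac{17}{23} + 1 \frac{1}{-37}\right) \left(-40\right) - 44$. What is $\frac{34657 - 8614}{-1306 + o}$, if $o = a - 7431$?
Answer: $- \frac{7387531}{2498957} \approx -2.9562$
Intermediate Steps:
$a = - \frac{61684}{851}$ ($a = \left(17 \cdot \frac{1}{23} + 1 \left(- \frac{1}{37}\right)\right) \left(-40\right) - 44 = \left(\frac{17}{23} - \frac{1}{37}\right) \left(-40\right) - 44 = \frac{606}{851} \left(-40\right) - 44 = - \frac{24240}{851} - 44 = - \frac{61684}{851} \approx -72.484$)
$o = - \frac{6385465}{851}$ ($o = - \frac{61684}{851} - 7431 = - \frac{6385465}{851} \approx -7503.5$)
$\frac{34657 - 8614}{-1306 + o} = \frac{34657 - 8614}{-1306 - \frac{6385465}{851}} = \frac{26043}{- \frac{7496871}{851}} = 26043 \left(- \frac{851}{7496871}\right) = - \frac{7387531}{2498957}$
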